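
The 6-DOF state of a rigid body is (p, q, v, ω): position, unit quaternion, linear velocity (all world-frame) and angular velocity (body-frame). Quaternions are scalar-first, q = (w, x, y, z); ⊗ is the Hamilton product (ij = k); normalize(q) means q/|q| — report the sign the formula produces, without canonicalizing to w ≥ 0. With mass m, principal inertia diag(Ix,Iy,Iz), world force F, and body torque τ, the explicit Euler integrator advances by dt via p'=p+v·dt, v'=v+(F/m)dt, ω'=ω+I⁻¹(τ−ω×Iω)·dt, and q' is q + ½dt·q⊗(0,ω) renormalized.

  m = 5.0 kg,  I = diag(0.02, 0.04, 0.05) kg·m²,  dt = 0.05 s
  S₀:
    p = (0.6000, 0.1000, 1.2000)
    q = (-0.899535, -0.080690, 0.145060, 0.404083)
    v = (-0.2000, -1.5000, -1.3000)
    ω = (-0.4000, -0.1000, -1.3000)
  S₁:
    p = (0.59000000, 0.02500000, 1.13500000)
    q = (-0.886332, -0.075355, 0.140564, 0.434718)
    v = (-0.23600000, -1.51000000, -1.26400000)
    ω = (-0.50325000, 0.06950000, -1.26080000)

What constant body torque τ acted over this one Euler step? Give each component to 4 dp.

rate change Δω = (-0.10325000, 0.16950000, 0.03920000)
τ = I·(Δω/dt) + ω₀×(Iω₀) = (-0.0400, 0.1200, 0.0400)

τ = (-0.0400, 0.1200, 0.0400)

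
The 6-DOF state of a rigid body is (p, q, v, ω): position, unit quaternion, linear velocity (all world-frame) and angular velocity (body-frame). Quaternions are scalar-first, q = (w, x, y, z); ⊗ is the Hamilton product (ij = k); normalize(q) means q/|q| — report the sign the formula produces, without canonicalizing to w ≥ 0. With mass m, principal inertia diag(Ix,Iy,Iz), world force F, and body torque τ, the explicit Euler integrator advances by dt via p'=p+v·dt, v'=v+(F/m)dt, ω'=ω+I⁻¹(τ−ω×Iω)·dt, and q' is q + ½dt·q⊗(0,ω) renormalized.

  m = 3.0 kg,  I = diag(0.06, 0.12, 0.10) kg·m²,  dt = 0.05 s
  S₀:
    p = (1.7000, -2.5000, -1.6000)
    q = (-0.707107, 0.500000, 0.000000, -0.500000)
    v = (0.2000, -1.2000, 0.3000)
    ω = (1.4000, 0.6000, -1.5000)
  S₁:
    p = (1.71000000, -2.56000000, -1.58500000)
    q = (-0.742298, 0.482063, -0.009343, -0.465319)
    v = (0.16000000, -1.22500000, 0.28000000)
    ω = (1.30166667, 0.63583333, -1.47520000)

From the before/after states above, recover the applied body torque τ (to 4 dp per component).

τ = (-0.1000, 0.1700, 0.1000)

Δω = ω₁−ω₀ = (-0.09833333, 0.03583333, 0.02480000)
applied torque τ = (-0.1000, 0.1700, 0.1000)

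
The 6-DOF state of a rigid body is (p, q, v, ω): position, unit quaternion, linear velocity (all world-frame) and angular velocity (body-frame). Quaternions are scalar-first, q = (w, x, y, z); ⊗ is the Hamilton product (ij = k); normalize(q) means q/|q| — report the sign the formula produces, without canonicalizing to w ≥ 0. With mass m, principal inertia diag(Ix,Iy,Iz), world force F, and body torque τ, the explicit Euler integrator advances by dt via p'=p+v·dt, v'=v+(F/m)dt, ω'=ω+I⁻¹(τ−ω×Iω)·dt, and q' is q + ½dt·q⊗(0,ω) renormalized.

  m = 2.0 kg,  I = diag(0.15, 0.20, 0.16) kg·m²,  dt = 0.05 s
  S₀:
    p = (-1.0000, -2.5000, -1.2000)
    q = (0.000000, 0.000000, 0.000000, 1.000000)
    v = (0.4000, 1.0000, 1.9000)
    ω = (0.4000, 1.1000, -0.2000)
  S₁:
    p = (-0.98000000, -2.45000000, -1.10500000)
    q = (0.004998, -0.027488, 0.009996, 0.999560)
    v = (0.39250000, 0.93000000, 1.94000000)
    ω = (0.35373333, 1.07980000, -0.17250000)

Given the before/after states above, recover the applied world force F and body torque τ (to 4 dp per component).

F = (-0.3000, -2.8000, 1.6000)
τ = (-0.1300, -0.0800, 0.1100)

rate change Δω = (-0.04626667, -0.02020000, 0.02750000)
gyro term ω₀×Iω₀ = (0.0088, 0.0008, 0.0220)
applied torque τ = (-0.1300, -0.0800, 0.1100)
Δv = v₁−v₀ = (-0.00750000, -0.07000000, 0.04000000)
applied force F = (-0.3000, -2.8000, 1.6000)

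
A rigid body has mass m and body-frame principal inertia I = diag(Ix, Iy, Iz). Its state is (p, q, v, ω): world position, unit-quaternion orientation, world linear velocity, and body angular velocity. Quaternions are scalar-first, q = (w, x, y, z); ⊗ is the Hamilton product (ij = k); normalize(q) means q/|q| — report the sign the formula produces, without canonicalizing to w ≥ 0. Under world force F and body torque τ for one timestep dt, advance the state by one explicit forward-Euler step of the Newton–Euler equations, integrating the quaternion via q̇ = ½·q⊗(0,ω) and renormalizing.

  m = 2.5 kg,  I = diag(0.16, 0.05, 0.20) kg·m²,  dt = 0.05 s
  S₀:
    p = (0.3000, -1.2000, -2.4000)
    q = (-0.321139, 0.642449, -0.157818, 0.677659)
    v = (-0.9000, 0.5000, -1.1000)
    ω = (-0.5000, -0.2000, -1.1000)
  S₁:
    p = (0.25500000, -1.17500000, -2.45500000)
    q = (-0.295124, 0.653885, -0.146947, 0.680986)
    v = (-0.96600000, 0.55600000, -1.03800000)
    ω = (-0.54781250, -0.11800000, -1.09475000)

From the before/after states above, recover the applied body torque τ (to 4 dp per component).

ω₁ − ω₀ = (-0.04781250, 0.08200000, 0.00525000)
applied torque τ = (-0.1200, 0.0600, 0.0100)

τ = (-0.1200, 0.0600, 0.0100)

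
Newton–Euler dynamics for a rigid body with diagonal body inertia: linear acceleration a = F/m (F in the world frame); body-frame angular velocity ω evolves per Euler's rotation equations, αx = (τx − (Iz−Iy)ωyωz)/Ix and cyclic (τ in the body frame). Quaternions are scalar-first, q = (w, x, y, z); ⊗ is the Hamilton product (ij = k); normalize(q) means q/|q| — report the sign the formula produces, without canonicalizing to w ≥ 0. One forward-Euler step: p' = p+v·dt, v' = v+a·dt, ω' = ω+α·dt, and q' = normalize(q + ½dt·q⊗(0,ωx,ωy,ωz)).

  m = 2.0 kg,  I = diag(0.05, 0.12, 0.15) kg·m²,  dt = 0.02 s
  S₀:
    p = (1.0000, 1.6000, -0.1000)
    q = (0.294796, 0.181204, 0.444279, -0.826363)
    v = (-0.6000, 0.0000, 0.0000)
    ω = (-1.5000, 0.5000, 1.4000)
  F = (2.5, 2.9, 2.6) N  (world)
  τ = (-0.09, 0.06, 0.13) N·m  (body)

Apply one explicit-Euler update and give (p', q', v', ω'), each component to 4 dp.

a = F/m = (1.2500, 1.4500, 1.3000)
new position p' = (0.9880, 1.6000, -0.1000)
new velocity v' = (-0.5750, 0.0290, 0.0260)
gyro term ω×Iω = (0.0210, 0.2100, -0.0525)
angular accel α = (-2.2200, -1.2500, 1.2167)
ω + α·dt = (-1.5444, 0.4750, 1.4243)
Hamilton product q⊗(0,ω) = (1.2065747, 0.5929781, 1.1332569, 1.1697349)
q + ½dt·q⊗(0,ω), renormalized = (0.3068, 0.1871, 0.4555, -0.8145)

p' = (0.9880, 1.6000, -0.1000)
q' = (0.3068, 0.1871, 0.4555, -0.8145)
v' = (-0.5750, 0.0290, 0.0260)
ω' = (-1.5444, 0.4750, 1.4243)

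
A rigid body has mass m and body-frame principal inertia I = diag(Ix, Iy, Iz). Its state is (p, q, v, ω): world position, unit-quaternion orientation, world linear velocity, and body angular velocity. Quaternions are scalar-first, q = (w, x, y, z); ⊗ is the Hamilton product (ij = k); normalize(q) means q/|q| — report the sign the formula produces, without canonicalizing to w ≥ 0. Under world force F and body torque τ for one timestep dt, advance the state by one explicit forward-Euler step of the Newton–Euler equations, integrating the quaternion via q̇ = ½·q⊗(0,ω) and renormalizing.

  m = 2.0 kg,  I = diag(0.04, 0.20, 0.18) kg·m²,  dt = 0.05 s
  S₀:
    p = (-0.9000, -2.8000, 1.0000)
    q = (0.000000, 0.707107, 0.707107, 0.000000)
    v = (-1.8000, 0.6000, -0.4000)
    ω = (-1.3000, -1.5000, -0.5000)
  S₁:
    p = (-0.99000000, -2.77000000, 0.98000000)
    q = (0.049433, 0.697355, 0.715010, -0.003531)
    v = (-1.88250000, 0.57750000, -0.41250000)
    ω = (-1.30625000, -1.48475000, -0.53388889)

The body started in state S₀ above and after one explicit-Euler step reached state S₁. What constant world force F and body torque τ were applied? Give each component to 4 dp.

F = (-3.3000, -0.9000, -0.5000)
τ = (-0.0200, -0.0300, 0.1900)

v₁ − v₀ = (-0.08250000, -0.02250000, -0.01250000)
applied force F = (-3.3000, -0.9000, -0.5000)
rate change Δω = (-0.00625000, 0.01525000, -0.03388889)
ω₀×(Iω₀) = (-0.0150, -0.0910, 0.3120)
I·α + gyro = (-0.0200, -0.0300, 0.1900)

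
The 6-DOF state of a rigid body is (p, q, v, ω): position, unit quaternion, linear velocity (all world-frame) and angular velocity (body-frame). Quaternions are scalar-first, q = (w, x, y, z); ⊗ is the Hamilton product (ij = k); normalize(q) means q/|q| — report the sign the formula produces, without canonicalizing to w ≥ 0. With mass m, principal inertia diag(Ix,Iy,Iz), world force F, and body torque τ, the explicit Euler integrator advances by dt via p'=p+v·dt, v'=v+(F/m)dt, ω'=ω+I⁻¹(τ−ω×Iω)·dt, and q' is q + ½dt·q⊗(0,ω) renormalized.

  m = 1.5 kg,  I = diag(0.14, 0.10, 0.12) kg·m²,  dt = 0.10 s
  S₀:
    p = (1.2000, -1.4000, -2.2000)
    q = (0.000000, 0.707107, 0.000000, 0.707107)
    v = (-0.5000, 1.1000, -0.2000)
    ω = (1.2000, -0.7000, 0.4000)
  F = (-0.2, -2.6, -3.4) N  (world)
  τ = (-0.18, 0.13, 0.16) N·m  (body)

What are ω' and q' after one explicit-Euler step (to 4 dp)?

ω' = (1.0754, -0.5796, 0.5053)
q' = (-0.0564, 0.7300, 0.0282, 0.6806)

gyro term ω×Iω = (-0.0056, 0.0096, 0.0336)
angular accel α = (-1.2457, 1.2040, 1.0533)
new body rate ω' = (1.0754, -0.5796, 0.5053)
2q̇ = q⊗(0,ω) = (-1.1313712, 0.4949749, 0.5656856, -0.4949749)
q' = normalize(q + ½dt·q⊗(0,ω)) = (-0.0564, 0.7300, 0.0282, 0.6806)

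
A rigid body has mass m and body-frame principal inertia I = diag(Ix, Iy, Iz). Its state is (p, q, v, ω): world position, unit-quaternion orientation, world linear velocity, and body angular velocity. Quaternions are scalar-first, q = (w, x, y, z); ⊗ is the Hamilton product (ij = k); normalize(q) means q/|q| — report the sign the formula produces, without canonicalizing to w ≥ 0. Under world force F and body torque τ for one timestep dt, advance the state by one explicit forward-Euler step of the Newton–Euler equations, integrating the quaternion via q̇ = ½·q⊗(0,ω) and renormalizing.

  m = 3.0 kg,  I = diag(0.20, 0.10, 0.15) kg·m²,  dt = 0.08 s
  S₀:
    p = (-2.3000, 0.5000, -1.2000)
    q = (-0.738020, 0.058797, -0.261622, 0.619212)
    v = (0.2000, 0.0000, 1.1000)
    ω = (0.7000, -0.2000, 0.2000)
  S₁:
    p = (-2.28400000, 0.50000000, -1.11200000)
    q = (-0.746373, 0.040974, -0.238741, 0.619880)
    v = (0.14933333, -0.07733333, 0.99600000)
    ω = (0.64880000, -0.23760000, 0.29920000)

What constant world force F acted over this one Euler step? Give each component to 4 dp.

Δv = v₁−v₀ = (-0.05066667, -0.07733333, -0.10400000)
F = m·Δv/dt = (-1.9000, -2.9000, -3.9000)

F = (-1.9000, -2.9000, -3.9000)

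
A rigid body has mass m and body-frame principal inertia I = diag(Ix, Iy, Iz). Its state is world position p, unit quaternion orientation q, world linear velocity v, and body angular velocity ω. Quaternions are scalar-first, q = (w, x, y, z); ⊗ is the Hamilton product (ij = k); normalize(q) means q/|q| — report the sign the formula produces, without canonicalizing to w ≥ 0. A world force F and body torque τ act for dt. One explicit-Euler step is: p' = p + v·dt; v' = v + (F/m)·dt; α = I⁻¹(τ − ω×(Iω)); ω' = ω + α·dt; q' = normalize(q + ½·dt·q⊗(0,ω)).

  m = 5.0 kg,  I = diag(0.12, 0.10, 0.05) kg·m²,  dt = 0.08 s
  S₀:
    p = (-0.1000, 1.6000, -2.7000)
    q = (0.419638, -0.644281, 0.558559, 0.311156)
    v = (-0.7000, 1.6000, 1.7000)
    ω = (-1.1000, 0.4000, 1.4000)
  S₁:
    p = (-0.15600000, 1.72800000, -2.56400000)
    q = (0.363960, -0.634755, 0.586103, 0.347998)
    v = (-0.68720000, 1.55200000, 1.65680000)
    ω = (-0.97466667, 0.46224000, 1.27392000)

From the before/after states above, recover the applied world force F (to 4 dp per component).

F = (0.8000, -3.0000, -2.7000)

velocity change Δv = (0.01280000, -0.04800000, -0.04320000)
F = m·Δv/dt = (0.8000, -3.0000, -2.7000)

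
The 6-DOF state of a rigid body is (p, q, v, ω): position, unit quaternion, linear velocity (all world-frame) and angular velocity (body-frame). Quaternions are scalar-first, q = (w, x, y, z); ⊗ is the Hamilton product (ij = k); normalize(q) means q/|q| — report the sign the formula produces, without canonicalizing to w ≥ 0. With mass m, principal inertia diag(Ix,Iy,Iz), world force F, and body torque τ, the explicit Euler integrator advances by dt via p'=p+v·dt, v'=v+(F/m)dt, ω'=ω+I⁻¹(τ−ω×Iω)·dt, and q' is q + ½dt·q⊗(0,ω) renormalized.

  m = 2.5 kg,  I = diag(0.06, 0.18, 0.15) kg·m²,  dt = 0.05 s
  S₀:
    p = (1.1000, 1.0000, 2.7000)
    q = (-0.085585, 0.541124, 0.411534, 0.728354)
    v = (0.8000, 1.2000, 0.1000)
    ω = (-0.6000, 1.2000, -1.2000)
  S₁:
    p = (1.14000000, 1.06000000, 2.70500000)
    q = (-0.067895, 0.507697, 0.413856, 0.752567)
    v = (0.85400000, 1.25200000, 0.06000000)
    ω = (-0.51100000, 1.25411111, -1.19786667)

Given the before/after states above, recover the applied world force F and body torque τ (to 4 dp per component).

ω₁ − ω₀ = (0.08900000, 0.05411111, 0.00213333)
precession coupling = (0.0432, -0.0648, -0.0864)
I·α + gyro = (0.1500, 0.1300, -0.0800)
v₁ − v₀ = (0.05400000, 0.05200000, -0.04000000)
m·(v₁−v₀)/dt = (2.7000, 2.6000, -2.0000)

F = (2.7000, 2.6000, -2.0000)
τ = (0.1500, 0.1300, -0.0800)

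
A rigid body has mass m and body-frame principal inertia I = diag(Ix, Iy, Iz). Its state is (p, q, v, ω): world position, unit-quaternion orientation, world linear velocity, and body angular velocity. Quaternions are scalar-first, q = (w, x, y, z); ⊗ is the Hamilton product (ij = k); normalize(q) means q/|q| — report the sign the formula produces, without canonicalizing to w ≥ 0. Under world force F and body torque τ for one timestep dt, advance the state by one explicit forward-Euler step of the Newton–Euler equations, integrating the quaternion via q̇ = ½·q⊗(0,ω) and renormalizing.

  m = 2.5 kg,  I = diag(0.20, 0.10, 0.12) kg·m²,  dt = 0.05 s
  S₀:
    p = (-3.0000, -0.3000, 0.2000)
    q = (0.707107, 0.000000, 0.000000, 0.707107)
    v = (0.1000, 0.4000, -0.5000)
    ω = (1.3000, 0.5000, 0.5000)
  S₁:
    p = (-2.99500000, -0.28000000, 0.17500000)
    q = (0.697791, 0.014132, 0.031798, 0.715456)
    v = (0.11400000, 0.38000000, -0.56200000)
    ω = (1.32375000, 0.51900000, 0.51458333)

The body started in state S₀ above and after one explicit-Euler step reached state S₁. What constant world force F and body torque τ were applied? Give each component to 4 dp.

F = (0.7000, -1.0000, -3.1000)
τ = (0.1000, 0.0900, -0.0300)

velocity change Δv = (0.01400000, -0.02000000, -0.06200000)
m·(v₁−v₀)/dt = (0.7000, -1.0000, -3.1000)
ω₁ − ω₀ = (0.02375000, 0.01900000, 0.01458333)
ω₀×(Iω₀) = (0.0050, 0.0520, -0.0650)
applied torque τ = (0.1000, 0.0900, -0.0300)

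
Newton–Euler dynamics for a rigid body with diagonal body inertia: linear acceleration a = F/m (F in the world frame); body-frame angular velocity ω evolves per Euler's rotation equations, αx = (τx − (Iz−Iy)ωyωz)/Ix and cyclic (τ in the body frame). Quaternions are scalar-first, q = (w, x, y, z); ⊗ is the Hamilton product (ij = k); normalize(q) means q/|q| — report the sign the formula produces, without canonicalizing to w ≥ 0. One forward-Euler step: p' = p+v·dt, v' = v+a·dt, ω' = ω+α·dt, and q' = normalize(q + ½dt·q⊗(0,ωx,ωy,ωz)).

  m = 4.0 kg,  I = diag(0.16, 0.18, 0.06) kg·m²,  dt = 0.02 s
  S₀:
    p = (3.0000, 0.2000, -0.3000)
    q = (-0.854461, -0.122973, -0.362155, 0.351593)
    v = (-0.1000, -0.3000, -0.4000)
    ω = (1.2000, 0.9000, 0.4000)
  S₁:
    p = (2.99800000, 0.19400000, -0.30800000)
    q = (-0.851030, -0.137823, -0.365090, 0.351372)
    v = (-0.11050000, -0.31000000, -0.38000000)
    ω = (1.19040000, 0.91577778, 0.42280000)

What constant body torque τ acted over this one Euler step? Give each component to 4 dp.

rate change Δω = (-0.00960000, 0.01577778, 0.02280000)
precession coupling = (-0.0432, 0.0480, 0.0216)
applied torque τ = (-0.1200, 0.1900, 0.0900)

τ = (-0.1200, 0.1900, 0.0900)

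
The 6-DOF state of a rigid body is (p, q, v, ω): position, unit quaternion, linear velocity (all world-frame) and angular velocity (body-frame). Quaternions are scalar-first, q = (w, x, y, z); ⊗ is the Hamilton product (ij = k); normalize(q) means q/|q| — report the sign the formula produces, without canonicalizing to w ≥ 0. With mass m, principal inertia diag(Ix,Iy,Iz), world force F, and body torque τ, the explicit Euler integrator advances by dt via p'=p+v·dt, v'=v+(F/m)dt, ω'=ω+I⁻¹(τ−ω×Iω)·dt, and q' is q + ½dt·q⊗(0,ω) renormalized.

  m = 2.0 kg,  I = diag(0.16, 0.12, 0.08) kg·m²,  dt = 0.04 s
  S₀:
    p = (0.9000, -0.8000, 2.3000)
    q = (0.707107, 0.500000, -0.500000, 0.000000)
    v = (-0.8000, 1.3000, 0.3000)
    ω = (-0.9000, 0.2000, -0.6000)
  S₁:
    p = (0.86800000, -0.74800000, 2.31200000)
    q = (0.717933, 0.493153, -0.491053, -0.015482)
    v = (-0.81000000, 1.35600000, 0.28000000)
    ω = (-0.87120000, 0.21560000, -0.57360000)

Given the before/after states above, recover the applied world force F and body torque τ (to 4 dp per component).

F = (-0.5000, 2.8000, -1.0000)
τ = (0.1200, 0.0900, 0.0600)

v₁ − v₀ = (-0.01000000, 0.05600000, -0.02000000)
applied force F = (-0.5000, 2.8000, -1.0000)
rate change Δω = (0.02880000, 0.01560000, 0.02640000)
gyro term ω₀×Iω₀ = (0.0048, 0.0432, 0.0072)
τ = I·(Δω/dt) + ω₀×(Iω₀) = (0.1200, 0.0900, 0.0600)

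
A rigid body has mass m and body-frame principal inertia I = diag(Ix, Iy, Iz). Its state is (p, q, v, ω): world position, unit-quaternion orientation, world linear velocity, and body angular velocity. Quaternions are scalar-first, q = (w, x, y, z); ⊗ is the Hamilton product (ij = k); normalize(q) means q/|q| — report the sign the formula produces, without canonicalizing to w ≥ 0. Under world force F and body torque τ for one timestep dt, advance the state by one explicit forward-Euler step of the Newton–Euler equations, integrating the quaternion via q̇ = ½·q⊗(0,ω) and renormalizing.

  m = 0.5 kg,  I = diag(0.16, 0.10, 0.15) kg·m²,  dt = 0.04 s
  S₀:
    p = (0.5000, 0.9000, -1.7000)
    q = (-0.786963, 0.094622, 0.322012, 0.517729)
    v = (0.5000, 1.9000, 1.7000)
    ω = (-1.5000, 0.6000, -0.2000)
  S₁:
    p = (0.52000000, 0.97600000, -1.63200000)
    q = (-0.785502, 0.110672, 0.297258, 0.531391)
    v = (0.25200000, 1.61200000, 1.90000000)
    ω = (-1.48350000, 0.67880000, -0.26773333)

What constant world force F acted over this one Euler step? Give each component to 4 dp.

velocity change Δv = (-0.24800000, -0.28800000, 0.20000000)
m·(v₁−v₀)/dt = (-3.1000, -3.6000, 2.5000)

F = (-3.1000, -3.6000, 2.5000)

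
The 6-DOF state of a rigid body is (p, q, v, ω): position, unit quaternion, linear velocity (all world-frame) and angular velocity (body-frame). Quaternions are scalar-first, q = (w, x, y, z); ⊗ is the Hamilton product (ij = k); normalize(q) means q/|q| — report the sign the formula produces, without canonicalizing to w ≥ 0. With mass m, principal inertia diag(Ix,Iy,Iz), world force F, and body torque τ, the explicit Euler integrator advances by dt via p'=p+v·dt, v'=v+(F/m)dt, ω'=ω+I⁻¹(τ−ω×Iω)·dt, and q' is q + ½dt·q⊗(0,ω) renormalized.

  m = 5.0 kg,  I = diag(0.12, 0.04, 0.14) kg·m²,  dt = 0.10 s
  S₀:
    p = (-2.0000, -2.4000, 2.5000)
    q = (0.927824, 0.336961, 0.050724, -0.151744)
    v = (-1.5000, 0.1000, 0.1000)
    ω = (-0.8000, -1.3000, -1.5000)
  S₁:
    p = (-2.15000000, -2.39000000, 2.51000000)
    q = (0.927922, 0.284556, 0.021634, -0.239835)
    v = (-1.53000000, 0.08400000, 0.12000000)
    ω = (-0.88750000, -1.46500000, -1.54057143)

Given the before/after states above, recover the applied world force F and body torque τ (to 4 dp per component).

rate change Δω = (-0.08750000, -0.16500000, -0.04057143)
gyro term ω₀×Iω₀ = (0.1950, -0.0240, -0.0832)
applied torque τ = (0.0900, -0.0900, -0.1400)
Δv = v₁−v₀ = (-0.03000000, -0.01600000, 0.02000000)
m·(v₁−v₀)/dt = (-1.5000, -0.8000, 1.0000)

F = (-1.5000, -0.8000, 1.0000)
τ = (0.0900, -0.0900, -0.1400)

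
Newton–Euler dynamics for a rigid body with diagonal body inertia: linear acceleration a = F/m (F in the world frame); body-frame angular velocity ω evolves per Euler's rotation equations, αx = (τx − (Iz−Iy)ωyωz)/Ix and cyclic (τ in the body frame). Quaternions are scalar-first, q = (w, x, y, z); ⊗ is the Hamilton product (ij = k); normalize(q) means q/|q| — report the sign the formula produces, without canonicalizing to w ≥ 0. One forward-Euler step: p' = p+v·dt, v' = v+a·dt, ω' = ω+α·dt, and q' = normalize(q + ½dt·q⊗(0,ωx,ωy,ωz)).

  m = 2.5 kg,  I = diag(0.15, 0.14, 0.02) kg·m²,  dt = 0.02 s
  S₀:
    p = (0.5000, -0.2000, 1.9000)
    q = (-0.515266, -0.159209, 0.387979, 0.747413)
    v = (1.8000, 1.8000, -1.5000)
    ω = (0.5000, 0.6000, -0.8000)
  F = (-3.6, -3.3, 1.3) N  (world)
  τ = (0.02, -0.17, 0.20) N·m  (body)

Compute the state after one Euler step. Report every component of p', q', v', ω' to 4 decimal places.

α = I⁻¹(τ − ω×Iω) = (-0.2507, -0.8429, 10.1500)
ω + α·dt = (0.4950, 0.5831, -0.5970)
q⊗(0,ω) = (0.4447475, -1.0164640, -0.0628203, 0.1226979)
q + ½dt·q⊗(0,ω), renormalized = (-0.5108, -0.1694, 0.3873, 0.7486)
a = F/m = (-1.4400, -1.3200, 0.5200)
new position p' = (0.5360, -0.1640, 1.8700)
v' = v + a·dt = (1.7712, 1.7736, -1.4896)

p' = (0.5360, -0.1640, 1.8700)
q' = (-0.5108, -0.1694, 0.3873, 0.7486)
v' = (1.7712, 1.7736, -1.4896)
ω' = (0.4950, 0.5831, -0.5970)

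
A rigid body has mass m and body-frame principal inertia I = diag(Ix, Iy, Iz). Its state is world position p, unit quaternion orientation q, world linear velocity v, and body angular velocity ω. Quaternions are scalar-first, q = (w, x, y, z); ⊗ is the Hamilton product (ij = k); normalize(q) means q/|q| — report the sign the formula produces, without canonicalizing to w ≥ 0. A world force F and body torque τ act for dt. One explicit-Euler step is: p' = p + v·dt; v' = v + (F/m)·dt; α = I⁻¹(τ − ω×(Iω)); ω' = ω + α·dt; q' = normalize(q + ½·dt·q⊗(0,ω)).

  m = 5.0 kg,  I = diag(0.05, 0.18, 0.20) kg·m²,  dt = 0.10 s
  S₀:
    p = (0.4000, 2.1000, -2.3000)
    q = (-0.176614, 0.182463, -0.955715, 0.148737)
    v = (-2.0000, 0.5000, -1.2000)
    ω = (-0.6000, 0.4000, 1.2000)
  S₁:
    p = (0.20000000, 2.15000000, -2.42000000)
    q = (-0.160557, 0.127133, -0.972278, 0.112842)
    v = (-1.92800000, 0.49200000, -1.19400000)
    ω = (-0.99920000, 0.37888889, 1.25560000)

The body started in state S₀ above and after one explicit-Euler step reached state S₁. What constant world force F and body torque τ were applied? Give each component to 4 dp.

Δv = v₁−v₀ = (0.07200000, -0.00800000, 0.00600000)
F = m·Δv/dt = (3.6000, -0.4000, 0.3000)
Δω = ω₁−ω₀ = (-0.39920000, -0.02111111, 0.05560000)
gyro term ω₀×Iω₀ = (0.0096, 0.1080, -0.0312)
τ = I·(Δω/dt) + ω₀×(Iω₀) = (-0.1900, 0.0700, 0.0800)

F = (3.6000, -0.4000, 0.3000)
τ = (-0.1900, 0.0700, 0.0800)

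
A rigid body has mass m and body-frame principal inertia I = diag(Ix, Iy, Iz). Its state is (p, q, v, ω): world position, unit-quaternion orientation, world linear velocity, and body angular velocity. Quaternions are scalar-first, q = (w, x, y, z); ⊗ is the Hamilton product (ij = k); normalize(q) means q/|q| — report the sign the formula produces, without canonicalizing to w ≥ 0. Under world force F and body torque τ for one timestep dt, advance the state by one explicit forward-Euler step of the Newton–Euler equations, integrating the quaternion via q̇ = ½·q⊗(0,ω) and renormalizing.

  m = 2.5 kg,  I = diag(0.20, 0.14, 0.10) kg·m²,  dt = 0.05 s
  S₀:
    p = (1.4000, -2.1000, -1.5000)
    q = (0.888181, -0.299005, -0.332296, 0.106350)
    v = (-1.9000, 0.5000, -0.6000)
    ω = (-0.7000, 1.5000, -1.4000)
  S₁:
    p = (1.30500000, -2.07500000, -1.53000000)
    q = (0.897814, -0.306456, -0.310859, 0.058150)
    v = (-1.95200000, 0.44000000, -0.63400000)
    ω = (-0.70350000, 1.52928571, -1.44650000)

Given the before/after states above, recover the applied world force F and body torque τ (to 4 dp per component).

F = (-2.6000, -3.0000, -1.7000)
τ = (0.0700, 0.1800, -0.0300)

Δv = v₁−v₀ = (-0.05200000, -0.06000000, -0.03400000)
applied force F = (-2.6000, -3.0000, -1.7000)
ω₁ − ω₀ = (-0.00350000, 0.02928571, -0.04650000)
I·α + gyro = (0.0700, 0.1800, -0.0300)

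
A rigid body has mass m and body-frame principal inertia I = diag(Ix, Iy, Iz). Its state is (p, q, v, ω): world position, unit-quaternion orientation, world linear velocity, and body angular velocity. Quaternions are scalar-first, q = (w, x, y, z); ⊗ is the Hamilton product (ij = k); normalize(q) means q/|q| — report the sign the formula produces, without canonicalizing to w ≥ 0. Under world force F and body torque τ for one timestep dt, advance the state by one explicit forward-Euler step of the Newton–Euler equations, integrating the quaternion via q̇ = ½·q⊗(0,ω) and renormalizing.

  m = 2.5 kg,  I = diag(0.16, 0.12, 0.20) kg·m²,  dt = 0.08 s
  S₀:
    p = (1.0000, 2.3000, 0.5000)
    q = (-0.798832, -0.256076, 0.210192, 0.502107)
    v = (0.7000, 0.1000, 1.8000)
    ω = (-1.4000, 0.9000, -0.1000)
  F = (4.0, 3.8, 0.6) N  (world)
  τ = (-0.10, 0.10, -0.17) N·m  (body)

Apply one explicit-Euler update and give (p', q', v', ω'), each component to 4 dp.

angular accel α = (-0.5800, 0.8800, -1.1020)
new body rate ω' = (-1.4464, 0.9704, -0.1882)
2q̇ = q⊗(0,ω) = (-0.4974685, 0.6454493, -1.4475062, 0.1436836)
q + ½dt·q⊗(0,ω), renormalized = (-0.8169, -0.2297, 0.1520, 0.5067)
linear accel F/m = (1.6000, 1.5200, 0.2400)
p' = p + v·dt = (1.0560, 2.3080, 0.6440)
new velocity v' = (0.8280, 0.2216, 1.8192)

p' = (1.0560, 2.3080, 0.6440)
q' = (-0.8169, -0.2297, 0.1520, 0.5067)
v' = (0.8280, 0.2216, 1.8192)
ω' = (-1.4464, 0.9704, -0.1882)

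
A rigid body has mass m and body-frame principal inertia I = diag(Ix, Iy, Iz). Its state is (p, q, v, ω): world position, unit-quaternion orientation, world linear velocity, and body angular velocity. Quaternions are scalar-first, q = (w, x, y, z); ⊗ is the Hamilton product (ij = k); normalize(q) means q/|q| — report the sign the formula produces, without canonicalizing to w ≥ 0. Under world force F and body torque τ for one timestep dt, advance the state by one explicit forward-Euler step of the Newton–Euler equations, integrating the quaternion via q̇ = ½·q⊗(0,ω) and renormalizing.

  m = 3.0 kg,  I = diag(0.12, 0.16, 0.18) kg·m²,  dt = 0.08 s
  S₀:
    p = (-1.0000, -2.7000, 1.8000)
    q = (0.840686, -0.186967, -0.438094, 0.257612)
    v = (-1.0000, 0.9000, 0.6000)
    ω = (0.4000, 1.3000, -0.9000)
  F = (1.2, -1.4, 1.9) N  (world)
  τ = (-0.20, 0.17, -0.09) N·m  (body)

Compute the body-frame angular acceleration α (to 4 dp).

α = (-1.4717, 0.9275, -0.6156)

gyro term ω×Iω = (-0.0234, 0.0216, 0.0208)
angular accel α = (-1.4717, 0.9275, -0.6156)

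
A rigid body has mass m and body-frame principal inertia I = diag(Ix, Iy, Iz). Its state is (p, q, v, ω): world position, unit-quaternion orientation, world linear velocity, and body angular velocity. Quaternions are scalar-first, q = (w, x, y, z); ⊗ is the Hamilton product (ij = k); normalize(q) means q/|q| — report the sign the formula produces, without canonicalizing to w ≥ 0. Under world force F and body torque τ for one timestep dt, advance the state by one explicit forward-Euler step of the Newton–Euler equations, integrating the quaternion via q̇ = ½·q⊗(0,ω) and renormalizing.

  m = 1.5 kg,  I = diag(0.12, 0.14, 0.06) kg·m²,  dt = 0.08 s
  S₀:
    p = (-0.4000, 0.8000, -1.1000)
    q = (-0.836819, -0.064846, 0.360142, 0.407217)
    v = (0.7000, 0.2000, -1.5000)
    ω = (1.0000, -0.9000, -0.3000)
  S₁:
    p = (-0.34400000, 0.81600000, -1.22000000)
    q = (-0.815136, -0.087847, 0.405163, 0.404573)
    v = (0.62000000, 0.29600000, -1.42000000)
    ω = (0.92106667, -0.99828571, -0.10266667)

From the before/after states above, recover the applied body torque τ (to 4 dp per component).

τ = (-0.1400, -0.1900, 0.1300)

Δω = ω₁−ω₀ = (-0.07893333, -0.09828571, 0.19733333)
gyro term ω₀×Iω₀ = (-0.0216, -0.0180, -0.0180)
I·α + gyro = (-0.1400, -0.1900, 0.1300)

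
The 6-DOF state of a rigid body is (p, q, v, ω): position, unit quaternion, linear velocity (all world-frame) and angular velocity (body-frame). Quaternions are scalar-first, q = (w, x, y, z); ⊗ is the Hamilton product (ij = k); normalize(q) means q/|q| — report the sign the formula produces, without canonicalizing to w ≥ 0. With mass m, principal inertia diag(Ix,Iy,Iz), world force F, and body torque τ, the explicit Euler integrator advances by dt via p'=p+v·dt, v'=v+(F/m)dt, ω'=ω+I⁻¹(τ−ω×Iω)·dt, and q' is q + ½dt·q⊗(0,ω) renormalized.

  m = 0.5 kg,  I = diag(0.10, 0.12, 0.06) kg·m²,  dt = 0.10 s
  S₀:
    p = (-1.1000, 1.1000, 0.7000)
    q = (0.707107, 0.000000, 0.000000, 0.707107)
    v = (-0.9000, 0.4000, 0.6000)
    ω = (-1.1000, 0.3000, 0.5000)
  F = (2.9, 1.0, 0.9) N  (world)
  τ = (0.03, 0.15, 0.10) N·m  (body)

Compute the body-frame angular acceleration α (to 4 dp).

ω×(Iω) gyroscopic = (-0.0090, -0.0220, -0.0066)
(τ − ω×Iω)/I = (0.3900, 1.4333, 1.7767)

α = (0.3900, 1.4333, 1.7767)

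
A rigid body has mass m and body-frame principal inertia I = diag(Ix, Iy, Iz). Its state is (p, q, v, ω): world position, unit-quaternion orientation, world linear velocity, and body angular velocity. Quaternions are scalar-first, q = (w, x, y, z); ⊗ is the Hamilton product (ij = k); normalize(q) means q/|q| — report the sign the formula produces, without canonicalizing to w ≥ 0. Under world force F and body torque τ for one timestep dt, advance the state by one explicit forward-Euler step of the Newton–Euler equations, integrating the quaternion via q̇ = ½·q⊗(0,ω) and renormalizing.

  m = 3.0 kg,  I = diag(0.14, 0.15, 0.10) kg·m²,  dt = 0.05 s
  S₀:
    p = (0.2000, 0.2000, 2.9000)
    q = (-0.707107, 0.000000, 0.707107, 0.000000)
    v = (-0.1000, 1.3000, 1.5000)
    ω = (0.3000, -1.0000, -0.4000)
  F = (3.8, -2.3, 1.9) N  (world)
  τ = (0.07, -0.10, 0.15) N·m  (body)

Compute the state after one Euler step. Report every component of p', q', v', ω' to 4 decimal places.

gyro term ω×Iω = (-0.0200, -0.0048, -0.0030)
α = I⁻¹(τ − ω×Iω) = (0.6429, -0.6347, 1.5300)
new body rate ω' = (0.3321, -1.0317, -0.3235)
q⊗(0,ω) = (0.7071070, -0.4949749, 0.7071070, 0.0707107)
q' = normalize(q + ½dt·q⊗(0,ω)) = (-0.6892, -0.0124, 0.7245, 0.0018)
p + v·dt = (0.1950, 0.2650, 2.9750)
new velocity v' = (-0.0367, 1.2617, 1.5317)

p' = (0.1950, 0.2650, 2.9750)
q' = (-0.6892, -0.0124, 0.7245, 0.0018)
v' = (-0.0367, 1.2617, 1.5317)
ω' = (0.3321, -1.0317, -0.3235)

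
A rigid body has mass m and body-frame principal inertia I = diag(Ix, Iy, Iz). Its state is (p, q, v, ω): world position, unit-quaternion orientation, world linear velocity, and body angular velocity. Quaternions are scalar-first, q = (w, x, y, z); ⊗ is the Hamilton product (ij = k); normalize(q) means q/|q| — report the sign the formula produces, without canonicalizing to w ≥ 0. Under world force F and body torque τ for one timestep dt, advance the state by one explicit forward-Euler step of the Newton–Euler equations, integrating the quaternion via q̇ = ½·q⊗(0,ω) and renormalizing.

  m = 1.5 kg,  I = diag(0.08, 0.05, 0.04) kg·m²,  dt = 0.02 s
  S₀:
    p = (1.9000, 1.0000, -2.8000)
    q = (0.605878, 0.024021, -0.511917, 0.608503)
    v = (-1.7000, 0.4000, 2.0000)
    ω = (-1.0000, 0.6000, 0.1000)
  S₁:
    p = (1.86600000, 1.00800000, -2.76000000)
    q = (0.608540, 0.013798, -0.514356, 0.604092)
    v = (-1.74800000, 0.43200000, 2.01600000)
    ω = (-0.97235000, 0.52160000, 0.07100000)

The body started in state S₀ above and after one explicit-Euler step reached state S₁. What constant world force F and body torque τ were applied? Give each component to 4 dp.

F = (-3.6000, 2.4000, 1.2000)
τ = (0.1100, -0.2000, -0.0400)

Δv = v₁−v₀ = (-0.04800000, 0.03200000, 0.01600000)
m·(v₁−v₀)/dt = (-3.6000, 2.4000, 1.2000)
rate change Δω = (0.02765000, -0.07840000, -0.02900000)
gyro term ω₀×Iω₀ = (-0.0006, -0.0040, 0.0180)
τ = I·(Δω/dt) + ω₀×(Iω₀) = (0.1100, -0.2000, -0.0400)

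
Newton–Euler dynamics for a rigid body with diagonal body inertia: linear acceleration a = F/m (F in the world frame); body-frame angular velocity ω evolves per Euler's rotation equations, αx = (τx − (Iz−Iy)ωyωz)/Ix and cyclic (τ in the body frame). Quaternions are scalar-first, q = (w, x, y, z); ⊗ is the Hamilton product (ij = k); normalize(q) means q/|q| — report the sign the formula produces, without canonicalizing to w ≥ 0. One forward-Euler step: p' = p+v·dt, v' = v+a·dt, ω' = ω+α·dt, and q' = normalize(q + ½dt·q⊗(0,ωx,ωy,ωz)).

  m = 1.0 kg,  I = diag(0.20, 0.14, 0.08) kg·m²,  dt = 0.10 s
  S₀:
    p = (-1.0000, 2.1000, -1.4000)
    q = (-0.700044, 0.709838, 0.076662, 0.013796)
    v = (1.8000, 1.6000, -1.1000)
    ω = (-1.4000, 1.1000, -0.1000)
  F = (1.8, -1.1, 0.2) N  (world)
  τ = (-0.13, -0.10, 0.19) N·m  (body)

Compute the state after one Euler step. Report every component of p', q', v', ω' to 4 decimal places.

p' = (-0.8200, 2.2600, -1.5100)
q' = (-0.6519, 0.7547, 0.0406, 0.0615)
v' = (1.9800, 1.4900, -1.0800)
ω' = (-1.4683, 1.0166, 0.0220)

a = F/m = (1.8000, -1.1000, 0.2000)
p' = p + v·dt = (-0.8200, 2.2600, -1.5100)
new velocity v' = (1.9800, 1.4900, -1.0800)
precession coupling ω×(Iω) = (0.0066, 0.0168, 0.0924)
(τ − ω×Iω)/I = (-0.6830, -0.8343, 1.2200)
ω' = ω + α·dt = (-1.4683, 1.0166, 0.0220)
2q̇ = q⊗(0,ω) = (0.9108246, 0.9572198, -0.7183790, 0.9581530)
q + ½dt·q⊗(0,ω), renormalized = (-0.6519, 0.7547, 0.0406, 0.0615)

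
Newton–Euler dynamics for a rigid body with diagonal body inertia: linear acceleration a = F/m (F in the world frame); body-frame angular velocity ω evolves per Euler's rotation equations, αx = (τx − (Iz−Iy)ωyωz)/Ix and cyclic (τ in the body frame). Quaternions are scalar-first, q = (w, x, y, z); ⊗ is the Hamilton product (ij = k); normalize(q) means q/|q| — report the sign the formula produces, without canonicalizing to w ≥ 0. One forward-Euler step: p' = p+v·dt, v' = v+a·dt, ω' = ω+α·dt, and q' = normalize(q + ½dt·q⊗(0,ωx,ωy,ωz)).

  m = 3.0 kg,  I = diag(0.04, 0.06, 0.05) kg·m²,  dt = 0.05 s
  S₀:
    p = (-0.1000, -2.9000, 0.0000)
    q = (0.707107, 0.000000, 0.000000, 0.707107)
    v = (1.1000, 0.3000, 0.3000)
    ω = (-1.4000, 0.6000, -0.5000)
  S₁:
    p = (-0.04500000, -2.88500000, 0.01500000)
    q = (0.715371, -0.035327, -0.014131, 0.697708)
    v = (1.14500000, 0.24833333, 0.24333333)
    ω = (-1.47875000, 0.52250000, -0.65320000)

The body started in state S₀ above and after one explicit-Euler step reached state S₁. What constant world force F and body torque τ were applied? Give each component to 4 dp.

F = (2.7000, -3.1000, -3.4000)
τ = (-0.0600, -0.1000, -0.1700)

v₁ − v₀ = (0.04500000, -0.05166667, -0.05666667)
applied force F = (2.7000, -3.1000, -3.4000)
ω₁ − ω₀ = (-0.07875000, -0.07750000, -0.15320000)
τ = I·(Δω/dt) + ω₀×(Iω₀) = (-0.0600, -0.1000, -0.1700)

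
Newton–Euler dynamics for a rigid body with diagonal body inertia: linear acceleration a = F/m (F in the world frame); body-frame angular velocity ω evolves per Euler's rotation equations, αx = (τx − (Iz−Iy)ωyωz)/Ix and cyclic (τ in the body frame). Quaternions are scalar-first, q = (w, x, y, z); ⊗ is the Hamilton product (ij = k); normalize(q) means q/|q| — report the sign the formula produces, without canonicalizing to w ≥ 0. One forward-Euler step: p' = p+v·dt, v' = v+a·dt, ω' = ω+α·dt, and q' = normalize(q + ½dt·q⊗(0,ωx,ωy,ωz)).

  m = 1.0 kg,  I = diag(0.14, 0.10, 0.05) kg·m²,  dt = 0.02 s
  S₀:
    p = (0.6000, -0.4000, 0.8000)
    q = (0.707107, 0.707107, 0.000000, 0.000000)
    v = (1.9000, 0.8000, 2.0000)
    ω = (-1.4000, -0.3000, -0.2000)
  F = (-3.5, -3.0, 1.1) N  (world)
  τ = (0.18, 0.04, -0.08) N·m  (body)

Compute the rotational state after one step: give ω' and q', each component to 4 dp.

ω' = (-1.3739, -0.2970, -0.2253)
q' = (0.7169, 0.6971, -0.0007, -0.0035)

ω×(Iω) gyroscopic = (-0.0030, 0.0252, -0.0168)
angular accel α = (1.3071, 0.1480, -1.2640)
new body rate ω' = (-1.3739, -0.2970, -0.2253)
q⊗(0,ω) = (0.9899498, -0.9899498, -0.0707107, -0.3535535)
q' = normalize(q + ½dt·q⊗(0,ω)) = (0.7169, 0.6971, -0.0007, -0.0035)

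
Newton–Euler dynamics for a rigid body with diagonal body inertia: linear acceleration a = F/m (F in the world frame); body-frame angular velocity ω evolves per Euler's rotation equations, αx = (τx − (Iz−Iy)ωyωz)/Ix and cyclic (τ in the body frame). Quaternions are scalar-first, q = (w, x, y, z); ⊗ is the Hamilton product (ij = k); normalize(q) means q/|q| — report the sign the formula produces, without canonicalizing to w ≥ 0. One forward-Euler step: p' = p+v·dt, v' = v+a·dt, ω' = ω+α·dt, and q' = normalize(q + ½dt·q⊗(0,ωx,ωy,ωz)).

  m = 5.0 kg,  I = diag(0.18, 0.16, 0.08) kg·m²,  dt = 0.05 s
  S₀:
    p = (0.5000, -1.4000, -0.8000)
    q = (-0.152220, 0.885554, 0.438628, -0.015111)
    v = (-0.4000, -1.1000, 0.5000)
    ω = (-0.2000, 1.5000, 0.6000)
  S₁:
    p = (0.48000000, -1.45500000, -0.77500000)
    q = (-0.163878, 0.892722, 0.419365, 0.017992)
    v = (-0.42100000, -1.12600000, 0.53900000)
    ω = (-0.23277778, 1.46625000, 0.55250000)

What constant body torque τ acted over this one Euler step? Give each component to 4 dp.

τ = (-0.1900, -0.1200, -0.0700)

ω₁ − ω₀ = (-0.03277778, -0.03375000, -0.04750000)
ω₀×(Iω₀) = (-0.0720, -0.0120, 0.0060)
I·α + gyro = (-0.1900, -0.1200, -0.0700)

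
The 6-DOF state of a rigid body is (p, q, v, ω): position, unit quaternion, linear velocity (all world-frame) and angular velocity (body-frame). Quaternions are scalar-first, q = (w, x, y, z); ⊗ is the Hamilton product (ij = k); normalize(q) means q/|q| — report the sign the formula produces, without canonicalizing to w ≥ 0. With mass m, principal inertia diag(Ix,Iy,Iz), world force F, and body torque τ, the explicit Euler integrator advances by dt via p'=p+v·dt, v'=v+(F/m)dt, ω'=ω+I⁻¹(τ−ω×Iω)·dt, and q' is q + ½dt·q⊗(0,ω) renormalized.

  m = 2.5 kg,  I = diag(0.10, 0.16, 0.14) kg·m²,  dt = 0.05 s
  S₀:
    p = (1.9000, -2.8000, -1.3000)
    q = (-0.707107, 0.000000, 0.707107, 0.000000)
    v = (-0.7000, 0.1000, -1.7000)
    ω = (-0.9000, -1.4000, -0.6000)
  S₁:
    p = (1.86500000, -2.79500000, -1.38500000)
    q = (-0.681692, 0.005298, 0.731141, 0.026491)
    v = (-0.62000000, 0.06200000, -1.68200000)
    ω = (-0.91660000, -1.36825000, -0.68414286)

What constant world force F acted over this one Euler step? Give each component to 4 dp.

Δv = v₁−v₀ = (0.08000000, -0.03800000, 0.01800000)
m·(v₁−v₀)/dt = (4.0000, -1.9000, 0.9000)

F = (4.0000, -1.9000, 0.9000)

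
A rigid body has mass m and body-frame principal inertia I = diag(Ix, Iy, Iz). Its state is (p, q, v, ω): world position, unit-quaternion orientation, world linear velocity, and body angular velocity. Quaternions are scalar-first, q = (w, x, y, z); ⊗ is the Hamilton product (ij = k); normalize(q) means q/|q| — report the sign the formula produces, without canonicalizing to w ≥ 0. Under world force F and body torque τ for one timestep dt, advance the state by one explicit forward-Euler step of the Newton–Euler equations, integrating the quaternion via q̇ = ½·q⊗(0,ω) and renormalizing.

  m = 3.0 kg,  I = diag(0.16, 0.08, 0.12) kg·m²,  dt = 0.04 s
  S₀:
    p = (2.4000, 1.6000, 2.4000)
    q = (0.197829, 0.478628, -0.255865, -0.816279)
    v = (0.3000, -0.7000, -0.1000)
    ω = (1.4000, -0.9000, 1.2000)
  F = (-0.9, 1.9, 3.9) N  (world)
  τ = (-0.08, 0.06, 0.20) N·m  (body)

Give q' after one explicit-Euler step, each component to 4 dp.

q' = (0.1992, 0.4629, -0.2935, -0.8123)

q⊗(0,ω) = (0.0791771, -0.7647285, -1.8951903, 0.1648406)
updated quaternion q' = (0.1992, 0.4629, -0.2935, -0.8123)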